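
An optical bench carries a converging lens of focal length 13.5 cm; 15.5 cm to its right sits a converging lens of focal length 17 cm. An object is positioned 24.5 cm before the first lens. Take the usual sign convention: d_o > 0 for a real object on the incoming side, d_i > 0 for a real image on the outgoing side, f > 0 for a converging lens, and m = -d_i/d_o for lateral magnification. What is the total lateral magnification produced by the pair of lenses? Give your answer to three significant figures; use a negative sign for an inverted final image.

Lens 1: 1/d_i1 = 1/f_1 - 1/d_o1 = 1/13.5 - 1/24.5 = 0.03326 cm^-1, so d_i1 = 30.068 cm.
m_1 = -(30.068)/24.5 = -1.2273.
This image would form 30.068 cm past lens 1, i.e. 14.568 cm beyond lens 2, so it is a virtual object for lens 2: d_o2 = 15.5 - 30.068 = -14.568 cm.
Lens 2: 1/d_i2 = 1/f_2 - 1/d_o2 = 1/17 - 1/(-14.568) = 0.12747 cm^-1, so d_i2 = 7.845 cm.
m_2 = -(7.845)/(-14.568) = 0.5385.
Overall magnification: m = m_1 m_2 = -0.6609.

-0.661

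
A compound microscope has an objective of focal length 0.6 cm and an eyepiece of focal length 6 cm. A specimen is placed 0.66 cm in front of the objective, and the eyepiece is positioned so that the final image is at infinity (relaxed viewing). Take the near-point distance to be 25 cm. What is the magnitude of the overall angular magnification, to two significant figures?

42

Objective: 1/d_i = 1/f_obj - 1/d_o = 1/0.6 - 1/0.66 = 0.15152 cm^-1, so d_i = 6.600 cm.
m_obj = -d_i/d_o = -6.600/0.66 = -10.000.
Eyepiece angular magnification (image at infinity): M_eye = D/f_e = 25/6 = 4.167.
Overall M = m_obj x M_eye = (-10.000)(4.167) = -41.67.
|M| = 41.67.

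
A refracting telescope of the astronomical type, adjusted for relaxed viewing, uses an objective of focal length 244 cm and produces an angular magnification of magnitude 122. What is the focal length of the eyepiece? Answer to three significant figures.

2.00 cm

|M| = f_obj/f_eye, so f_eye = f_obj/|M| = 244/122.0 = 2.000 cm.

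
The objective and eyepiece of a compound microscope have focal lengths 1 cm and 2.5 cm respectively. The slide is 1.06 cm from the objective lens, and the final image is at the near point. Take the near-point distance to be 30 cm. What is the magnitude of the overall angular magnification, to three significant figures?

Objective: 1/d_i = 1/f_obj - 1/d_o = 1/1 - 1/1.06 = 0.05660 cm^-1, so d_i = 17.667 cm.
m_obj = -d_i/d_o = -17.667/1.06 = -16.667.
Eyepiece angular magnification (image at near point): M_eye = 1 + D/f_e = 1 + 30/2.5 = 13.000.
Overall M = m_obj x M_eye = (-16.667)(13.000) = -216.67.
|M| = 216.67.

217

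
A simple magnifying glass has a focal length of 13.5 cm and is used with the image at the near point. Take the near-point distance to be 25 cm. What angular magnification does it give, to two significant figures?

2.9

M = 1 + D/f = 1 + 25/13.5 = 2.852.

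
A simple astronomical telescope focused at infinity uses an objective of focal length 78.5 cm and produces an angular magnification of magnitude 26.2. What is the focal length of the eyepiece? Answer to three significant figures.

3.00 cm

|M| = f_obj/f_eye, so f_eye = f_obj/|M| = 78.5/26.2 = 2.996 cm.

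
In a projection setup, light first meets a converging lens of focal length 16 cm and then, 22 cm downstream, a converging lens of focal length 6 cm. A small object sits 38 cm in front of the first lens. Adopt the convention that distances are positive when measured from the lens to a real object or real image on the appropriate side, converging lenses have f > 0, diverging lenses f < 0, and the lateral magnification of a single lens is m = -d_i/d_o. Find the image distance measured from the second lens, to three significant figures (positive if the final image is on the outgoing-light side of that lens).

2.91 cm

Applying the thin-lens equation to the first lens, 1/16 = 1/38 + 1/d_i1, which gives d_i1 = 27.636 cm.
Since 27.636 cm > 22 cm, the first image lies past the second lens and serves as a virtual object: d_o2 = L - d_i1 = -5.636 cm.
Applying the thin-lens equation again with f_2 = 6 cm and d_o2 = -5.636 cm gives d_i2 = 2.906 cm.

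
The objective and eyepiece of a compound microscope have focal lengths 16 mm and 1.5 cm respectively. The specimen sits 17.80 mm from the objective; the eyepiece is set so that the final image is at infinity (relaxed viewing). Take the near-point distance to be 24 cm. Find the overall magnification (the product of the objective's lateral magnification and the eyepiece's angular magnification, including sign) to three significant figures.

Convert to cm: f_obj = 16 mm = 1.6 cm; d_o = 17.80 mm = 1.78 cm.
Objective: 1/d_i = 1/f_obj - 1/d_o = 1/1.6 - 1/1.78 = 0.06320 cm^-1, so d_i = 15.822 cm.
m_obj = -d_i/d_o = -15.822/1.78 = -8.889.
Eyepiece angular magnification (image at infinity): M_eye = D/f_e = 24/1.5 = 16.000.
Overall M = m_obj x M_eye = (-8.889)(16.000) = -142.22.

-142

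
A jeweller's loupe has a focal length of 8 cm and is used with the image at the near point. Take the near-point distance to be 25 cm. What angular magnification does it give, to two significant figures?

M = 1 + D/f = 1 + 25/8 = 4.125.

4.1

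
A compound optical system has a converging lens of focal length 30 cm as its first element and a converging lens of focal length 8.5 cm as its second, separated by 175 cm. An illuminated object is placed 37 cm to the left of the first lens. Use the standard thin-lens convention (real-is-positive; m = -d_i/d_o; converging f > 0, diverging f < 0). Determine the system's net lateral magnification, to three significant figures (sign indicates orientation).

Lens 1: 1/d_i1 = 1/f_1 - 1/d_o1 = 1/30 - 1/37 = 0.00631 cm^-1, so d_i1 = 158.571 cm.
m_1 = -(158.571)/37 = -4.2857.
The intermediate image is 158.571 cm to the right of lens 1, so d_o2 = L - d_i1 = 175 - 158.571 = 16.429 cm.
Lens 2: 1/d_i2 = 1/f_2 - 1/d_o2 = 1/8.5 - 1/(16.429) = 0.05678 cm^-1, so d_i2 = 17.613 cm.
m_2 = -(17.613)/(16.429) = -1.0721.
The system's lateral magnification is m_1 m_2 = (-4.2857)(-1.0721) = 4.5946.

4.59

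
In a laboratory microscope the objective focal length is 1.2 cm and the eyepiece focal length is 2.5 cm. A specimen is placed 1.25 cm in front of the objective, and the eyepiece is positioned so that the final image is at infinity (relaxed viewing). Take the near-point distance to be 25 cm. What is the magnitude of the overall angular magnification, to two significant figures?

Objective: 1/d_i = 1/f_obj - 1/d_o = 1/1.2 - 1/1.25 = 0.03333 cm^-1, so d_i = 30.000 cm.
m_obj = -d_i/d_o = -30.000/1.25 = -24.000.
Eyepiece angular magnification (image at infinity): M_eye = D/f_e = 25/2.5 = 10.000.
Overall M = m_obj x M_eye = (-24.000)(10.000) = -240.00.
|M| = 240.00.

240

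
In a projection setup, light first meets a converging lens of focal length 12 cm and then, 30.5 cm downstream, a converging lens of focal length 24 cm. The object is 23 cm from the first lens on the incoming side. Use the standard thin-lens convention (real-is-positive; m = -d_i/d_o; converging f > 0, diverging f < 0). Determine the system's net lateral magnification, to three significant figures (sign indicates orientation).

Lens 1: 1/d_i1 = 1/f_1 - 1/d_o1 = 1/12 - 1/23 = 0.03986 cm^-1, so d_i1 = 25.091 cm.
m_1 = -(25.091)/23 = -1.0909.
The intermediate image is 25.091 cm to the right of lens 1, so d_o2 = L - d_i1 = 30.5 - 25.091 = 5.409 cm.
Lens 2: 1/d_i2 = 1/f_2 - 1/d_o2 = 1/24 - 1/(5.409) = -0.14321 cm^-1, so d_i2 = -6.983 cm.
m_2 = -(-6.983)/(5.409) = 1.2910.
Total m = m_1 x m_2 = (-1.0909)(1.2910) = -1.4083.

-1.41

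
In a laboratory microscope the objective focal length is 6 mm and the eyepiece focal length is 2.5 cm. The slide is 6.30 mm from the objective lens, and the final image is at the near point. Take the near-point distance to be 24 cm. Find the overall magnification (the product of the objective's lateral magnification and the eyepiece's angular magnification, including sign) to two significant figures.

-210

Convert to cm: f_obj = 6 mm = 0.6 cm; d_o = 6.30 mm = 0.63 cm.
Objective: 1/d_i = 1/f_obj - 1/d_o = 1/0.6 - 1/0.63 = 0.07937 cm^-1, so d_i = 12.600 cm.
m_obj = -d_i/d_o = -12.600/0.63 = -20.000.
Eyepiece angular magnification (image at near point): M_eye = 1 + D/f_e = 1 + 24/2.5 = 10.600.
Overall M = m_obj x M_eye = (-20.000)(10.600) = -212.00.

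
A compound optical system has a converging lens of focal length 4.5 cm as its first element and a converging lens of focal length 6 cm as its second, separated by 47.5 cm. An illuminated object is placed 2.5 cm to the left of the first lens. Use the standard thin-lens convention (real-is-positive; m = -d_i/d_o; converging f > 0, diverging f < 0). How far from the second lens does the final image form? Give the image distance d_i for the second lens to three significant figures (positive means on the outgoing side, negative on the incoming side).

Applying the thin-lens equation to the first lens, 1/4.5 = 1/2.5 + 1/d_i1, which gives d_i1 = -5.625 cm.
The intermediate image is virtual, 5.625 cm to the left of lens 1, so d_o2 = L - d_i1 = 47.5 - (-5.625) = 53.125 cm.
Applying the thin-lens equation again with f_2 = 6 cm and d_o2 = 53.125 cm gives d_i2 = 6.764 cm.

6.76 cm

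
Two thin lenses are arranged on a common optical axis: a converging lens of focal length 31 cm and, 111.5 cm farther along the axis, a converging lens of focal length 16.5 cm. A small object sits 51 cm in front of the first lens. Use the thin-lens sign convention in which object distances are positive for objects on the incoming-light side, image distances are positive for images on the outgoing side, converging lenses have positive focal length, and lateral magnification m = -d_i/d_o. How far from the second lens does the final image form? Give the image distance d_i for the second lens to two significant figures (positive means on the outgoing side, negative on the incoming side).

34 cm

Applying the thin-lens equation to the first lens, 1/31 = 1/51 + 1/d_i1, which gives d_i1 = 79.050 cm.
The intermediate image is 79.050 cm to the right of lens 1, so d_o2 = L - d_i1 = 111.5 - 79.050 = 32.450 cm.
Applying the thin-lens equation again with f_2 = 16.5 cm and d_o2 = 32.450 cm gives d_i2 = 33.569 cm.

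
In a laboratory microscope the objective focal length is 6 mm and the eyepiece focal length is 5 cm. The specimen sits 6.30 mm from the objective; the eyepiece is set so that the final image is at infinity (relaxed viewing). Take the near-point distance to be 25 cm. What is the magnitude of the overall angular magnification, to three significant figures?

100

Convert to cm: f_obj = 6 mm = 0.6 cm; d_o = 6.30 mm = 0.63 cm.
Objective: 1/d_i = 1/f_obj - 1/d_o = 1/0.6 - 1/0.63 = 0.07937 cm^-1, so d_i = 12.600 cm.
m_obj = -d_i/d_o = -12.600/0.63 = -20.000.
Eyepiece angular magnification (image at infinity): M_eye = D/f_e = 25/5 = 5.000.
Overall M = m_obj x M_eye = (-20.000)(5.000) = -100.00.
|M| = 100.00.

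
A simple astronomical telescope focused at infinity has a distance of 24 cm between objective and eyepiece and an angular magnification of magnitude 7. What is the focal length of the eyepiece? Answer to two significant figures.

In normal adjustment the tube length equals f_obj + f_eye and |M| = f_obj/f_eye.
So f_obj = 7 f_eye and 7 f_eye + f_eye = 24 cm, giving f_eye = 24/8 = 3.000 cm and f_obj = 21.000 cm.

3.0 cm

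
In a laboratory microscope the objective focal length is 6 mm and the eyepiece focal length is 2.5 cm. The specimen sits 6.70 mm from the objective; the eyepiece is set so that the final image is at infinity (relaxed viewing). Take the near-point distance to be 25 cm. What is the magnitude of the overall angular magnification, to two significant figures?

86

Convert to cm: f_obj = 6 mm = 0.6 cm; d_o = 6.70 mm = 0.67 cm.
Objective: 1/d_i = 1/f_obj - 1/d_o = 1/0.6 - 1/0.67 = 0.17413 cm^-1, so d_i = 5.743 cm.
m_obj = -d_i/d_o = -5.743/0.67 = -8.571.
Eyepiece angular magnification (image at infinity): M_eye = D/f_e = 25/2.5 = 10.000.
Overall M = m_obj x M_eye = (-8.571)(10.000) = -85.71.
|M| = 85.71.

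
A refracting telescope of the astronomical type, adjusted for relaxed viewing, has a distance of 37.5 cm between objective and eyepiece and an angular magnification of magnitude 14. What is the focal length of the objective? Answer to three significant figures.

In normal adjustment the tube length equals f_obj + f_eye and |M| = f_obj/f_eye.
So f_obj = 14 f_eye and 14 f_eye + f_eye = 37.5 cm, giving f_eye = 37.5/15 = 2.500 cm and f_obj = 35.000 cm.

35.0 cm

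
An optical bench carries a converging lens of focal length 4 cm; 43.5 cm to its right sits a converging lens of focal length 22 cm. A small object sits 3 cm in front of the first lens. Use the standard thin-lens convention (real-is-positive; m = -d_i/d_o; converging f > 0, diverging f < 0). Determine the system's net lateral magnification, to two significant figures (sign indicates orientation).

-2.6

Applying the thin-lens equation to the first lens, 1/4 = 1/3 + 1/d_i1, which gives d_i1 = -12.000 cm.
Its lateral magnification is m_1 = -d_i1/d_o1 = -(-12.000)/3 = 4.0000.
The intermediate image is virtual, 12.000 cm to the left of lens 1, so d_o2 = L - d_i1 = 43.5 - (-12.000) = 55.500 cm.
Applying the thin-lens equation again with f_2 = 22 cm and d_o2 = 55.500 cm gives d_i2 = 36.448 cm.
m_2 = -(36.448)/(55.500) = -0.6567.
The system's lateral magnification is m_1 m_2 = (4.0000)(-0.6567) = -2.6269.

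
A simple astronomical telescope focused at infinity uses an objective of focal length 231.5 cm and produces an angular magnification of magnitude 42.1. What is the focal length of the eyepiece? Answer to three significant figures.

|M| = f_obj/f_eye, so f_eye = f_obj/|M| = 231.5/42.1 = 5.499 cm.

5.50 cm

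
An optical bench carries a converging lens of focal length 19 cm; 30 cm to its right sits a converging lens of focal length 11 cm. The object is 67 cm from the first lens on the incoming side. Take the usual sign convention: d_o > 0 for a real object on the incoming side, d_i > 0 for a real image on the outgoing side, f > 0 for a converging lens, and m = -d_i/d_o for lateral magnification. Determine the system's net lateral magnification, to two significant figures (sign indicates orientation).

-0.58

Applying the thin-lens equation to the first lens, 1/19 = 1/67 + 1/d_i1, which gives d_i1 = 26.521 cm.
Its lateral magnification is m_1 = -d_i1/d_o1 = -(26.521)/67 = -0.3958.
Object distance for lens 2: d_o2 = 30 - 26.521 = 3.479 cm.
Applying the thin-lens equation again with f_2 = 11 cm and d_o2 = 3.479 cm gives d_i2 = -5.089 cm.
m_2 = -(-5.089)/(3.479) = 1.4626.
Total m = m_1 x m_2 = (-0.3958)(1.4626) = -0.5789.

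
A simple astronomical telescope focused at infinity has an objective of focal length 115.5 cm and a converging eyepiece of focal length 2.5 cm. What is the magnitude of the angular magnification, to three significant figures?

46.2

|M| = f_obj/|f_eye| = 115.5/2.5 = 46.200.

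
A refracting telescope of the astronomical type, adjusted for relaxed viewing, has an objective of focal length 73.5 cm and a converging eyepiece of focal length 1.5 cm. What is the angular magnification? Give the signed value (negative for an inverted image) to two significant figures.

-49

M = -f_obj/f_eye = -73.5/(1.5) = -49.000.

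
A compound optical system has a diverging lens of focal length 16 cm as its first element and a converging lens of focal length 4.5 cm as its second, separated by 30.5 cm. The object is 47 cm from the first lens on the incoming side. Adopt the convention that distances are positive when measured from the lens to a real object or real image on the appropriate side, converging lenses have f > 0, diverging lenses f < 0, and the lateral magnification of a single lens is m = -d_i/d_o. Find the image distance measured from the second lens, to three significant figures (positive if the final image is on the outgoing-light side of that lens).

5.03 cm

Lens 1: 1/d_i1 = 1/f_1 - 1/d_o1 = 1/(-16) - 1/47 = -0.08378 cm^-1, so d_i1 = -11.937 cm.
The intermediate image is virtual, 11.937 cm to the left of lens 1, so d_o2 = L - d_i1 = 30.5 - (-11.937) = 42.437 cm.
Lens 2: 1/d_i2 = 1/f_2 - 1/d_o2 = 1/4.5 - 1/(42.437) = 0.19866 cm^-1, so d_i2 = 5.034 cm.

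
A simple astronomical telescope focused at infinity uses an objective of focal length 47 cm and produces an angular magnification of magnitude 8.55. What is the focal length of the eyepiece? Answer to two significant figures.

5.5 cm

|M| = f_obj/f_eye, so f_eye = f_obj/|M| = 47/8.55 = 5.497 cm.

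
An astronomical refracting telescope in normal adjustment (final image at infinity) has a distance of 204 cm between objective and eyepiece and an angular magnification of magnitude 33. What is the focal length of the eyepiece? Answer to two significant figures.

In normal adjustment the tube length equals f_obj + f_eye and |M| = f_obj/f_eye.
So f_obj = 33 f_eye and 33 f_eye + f_eye = 204 cm, giving f_eye = 204/34 = 6.000 cm and f_obj = 198.000 cm.

6.0 cm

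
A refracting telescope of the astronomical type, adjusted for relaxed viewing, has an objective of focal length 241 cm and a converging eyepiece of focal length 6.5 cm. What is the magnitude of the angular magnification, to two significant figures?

37

|M| = f_obj/|f_eye| = 241/6.5 = 37.077.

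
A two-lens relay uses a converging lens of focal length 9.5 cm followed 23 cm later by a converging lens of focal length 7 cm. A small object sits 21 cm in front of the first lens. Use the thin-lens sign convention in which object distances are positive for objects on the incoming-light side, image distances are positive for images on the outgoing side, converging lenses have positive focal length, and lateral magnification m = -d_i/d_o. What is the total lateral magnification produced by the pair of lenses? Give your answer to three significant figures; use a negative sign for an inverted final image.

Applying the thin-lens equation to the first lens, 1/9.5 = 1/21 + 1/d_i1, which gives d_i1 = 17.348 cm.
Its lateral magnification is m_1 = -d_i1/d_o1 = -(17.348)/21 = -0.8261.
Object distance for lens 2: d_o2 = 23 - 17.348 = 5.652 cm.
Applying the thin-lens equation again with f_2 = 7 cm and d_o2 = 5.652 cm gives d_i2 = -29.355 cm.
m_2 = -(-29.355)/(5.652) = 5.1935.
The system's lateral magnification is m_1 m_2 = (-0.8261)(5.1935) = -4.2903.

-4.29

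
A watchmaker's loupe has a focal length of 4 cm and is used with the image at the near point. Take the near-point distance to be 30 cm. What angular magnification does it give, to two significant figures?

M = 1 + D/f = 1 + 30/4 = 8.500.

8.5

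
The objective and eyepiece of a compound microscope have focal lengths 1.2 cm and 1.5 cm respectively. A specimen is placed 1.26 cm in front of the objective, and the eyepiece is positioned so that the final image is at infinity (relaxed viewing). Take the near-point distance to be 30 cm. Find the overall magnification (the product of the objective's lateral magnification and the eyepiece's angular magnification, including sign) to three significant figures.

-400

Objective: 1/d_i = 1/f_obj - 1/d_o = 1/1.2 - 1/1.26 = 0.03968 cm^-1, so d_i = 25.200 cm.
m_obj = -d_i/d_o = -25.200/1.26 = -20.000.
Eyepiece angular magnification (image at infinity): M_eye = D/f_e = 30/1.5 = 20.000.
Overall M = m_obj x M_eye = (-20.000)(20.000) = -400.00.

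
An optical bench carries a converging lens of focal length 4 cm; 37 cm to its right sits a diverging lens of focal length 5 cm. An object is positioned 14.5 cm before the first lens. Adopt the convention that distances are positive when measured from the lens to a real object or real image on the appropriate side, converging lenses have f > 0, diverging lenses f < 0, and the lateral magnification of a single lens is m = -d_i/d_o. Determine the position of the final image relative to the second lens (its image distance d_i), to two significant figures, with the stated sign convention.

-4.3 cm

First lens: d_i1 = 1/(1/4 - 1/14.5) = 5.524 cm.
Object distance for lens 2: d_o2 = 37 - 5.524 = 31.476 cm.
Second lens: d_i2 = 1/(1/(-5) - 1/(31.476)) = -4.315 cm.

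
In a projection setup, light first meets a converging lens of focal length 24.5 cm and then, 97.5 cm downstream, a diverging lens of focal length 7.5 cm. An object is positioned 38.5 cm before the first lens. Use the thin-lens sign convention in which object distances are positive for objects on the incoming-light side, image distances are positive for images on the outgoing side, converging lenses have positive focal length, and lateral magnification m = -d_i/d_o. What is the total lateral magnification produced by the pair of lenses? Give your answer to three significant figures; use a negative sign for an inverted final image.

-0.349

Applying the thin-lens equation to the first lens, 1/24.5 = 1/38.5 + 1/d_i1, which gives d_i1 = 67.375 cm.
Its lateral magnification is m_1 = -d_i1/d_o1 = -(67.375)/38.5 = -1.7500.
The intermediate image is 67.375 cm to the right of lens 1, so d_o2 = L - d_i1 = 97.5 - 67.375 = 30.125 cm.
Applying the thin-lens equation again with f_2 = -7.5 cm and d_o2 = 30.125 cm gives d_i2 = -6.005 cm.
m_2 = -(-6.005)/(30.125) = 0.1993.
Overall magnification: m = m_1 m_2 = -0.3488.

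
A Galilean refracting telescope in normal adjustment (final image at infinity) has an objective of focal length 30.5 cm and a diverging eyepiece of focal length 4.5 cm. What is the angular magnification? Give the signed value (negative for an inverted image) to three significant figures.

6.78

M = -f_obj/f_eye = -30.5/(-4.5) = 6.778.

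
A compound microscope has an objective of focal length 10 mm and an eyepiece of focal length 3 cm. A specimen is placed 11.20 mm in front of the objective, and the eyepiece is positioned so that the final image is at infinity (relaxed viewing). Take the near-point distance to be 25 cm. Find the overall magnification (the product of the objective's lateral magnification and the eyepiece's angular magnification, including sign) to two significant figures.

-69

Convert to cm: f_obj = 10 mm = 1 cm; d_o = 11.20 mm = 1.12 cm.
Objective: 1/d_i = 1/f_obj - 1/d_o = 1/1 - 1/1.12 = 0.10714 cm^-1, so d_i = 9.333 cm.
m_obj = -d_i/d_o = -9.333/1.12 = -8.333.
Eyepiece angular magnification (image at infinity): M_eye = D/f_e = 25/3 = 8.333.
Overall M = m_obj x M_eye = (-8.333)(8.333) = -69.44.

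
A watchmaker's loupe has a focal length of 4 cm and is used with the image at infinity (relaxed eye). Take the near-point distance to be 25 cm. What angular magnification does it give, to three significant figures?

6.25

M = D/f = 25/4 = 6.250.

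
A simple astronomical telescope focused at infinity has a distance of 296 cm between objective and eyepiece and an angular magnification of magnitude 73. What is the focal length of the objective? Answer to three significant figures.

In normal adjustment the tube length equals f_obj + f_eye and |M| = f_obj/f_eye.
So f_obj = 73 f_eye and 73 f_eye + f_eye = 296 cm, giving f_eye = 296/74 = 4.000 cm and f_obj = 292.000 cm.

292 cm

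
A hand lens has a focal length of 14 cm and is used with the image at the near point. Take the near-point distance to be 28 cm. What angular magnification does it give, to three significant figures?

3.00

M = 1 + D/f = 1 + 28/14 = 3.000.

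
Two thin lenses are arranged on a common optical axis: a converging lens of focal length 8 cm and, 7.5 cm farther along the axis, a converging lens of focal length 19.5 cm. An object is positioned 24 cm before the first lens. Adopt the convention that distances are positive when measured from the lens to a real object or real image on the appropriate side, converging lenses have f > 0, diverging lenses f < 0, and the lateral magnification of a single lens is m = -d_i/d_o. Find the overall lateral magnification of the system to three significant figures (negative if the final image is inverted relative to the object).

Applying the thin-lens equation to the first lens, 1/8 = 1/24 + 1/d_i1, which gives d_i1 = 12.000 cm.
Its lateral magnification is m_1 = -d_i1/d_o1 = -(12.000)/24 = -0.5000.
Since 12.000 cm > 7.5 cm, the first image lies past the second lens and serves as a virtual object: d_o2 = L - d_i1 = -4.500 cm.
Applying the thin-lens equation again with f_2 = 19.5 cm and d_o2 = -4.500 cm gives d_i2 = 3.656 cm.
m_2 = -(3.656)/(-4.500) = 0.8125.
Overall magnification: m = m_1 m_2 = -0.4062.

-0.406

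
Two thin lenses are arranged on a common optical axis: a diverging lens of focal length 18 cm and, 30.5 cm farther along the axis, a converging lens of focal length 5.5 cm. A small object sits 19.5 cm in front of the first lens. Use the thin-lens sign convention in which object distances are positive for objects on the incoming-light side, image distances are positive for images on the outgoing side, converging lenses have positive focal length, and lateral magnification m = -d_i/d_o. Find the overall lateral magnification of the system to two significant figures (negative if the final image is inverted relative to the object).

-0.077

Applying the thin-lens equation to the first lens, 1/(-18) = 1/19.5 + 1/d_i1, which gives d_i1 = -9.360 cm.
Its lateral magnification is m_1 = -d_i1/d_o1 = -(-9.360)/19.5 = 0.4800.
With d_i1 < 0 the first image is virtual and lies on the object side; the object distance for lens 2 is d_o2 = 30.5 - (-9.360) = 39.860 cm.
Applying the thin-lens equation again with f_2 = 5.5 cm and d_o2 = 39.860 cm gives d_i2 = 6.380 cm.
m_2 = -(6.380)/(39.860) = -0.1601.
Total m = m_1 x m_2 = (0.4800)(-0.1601) = -0.0768.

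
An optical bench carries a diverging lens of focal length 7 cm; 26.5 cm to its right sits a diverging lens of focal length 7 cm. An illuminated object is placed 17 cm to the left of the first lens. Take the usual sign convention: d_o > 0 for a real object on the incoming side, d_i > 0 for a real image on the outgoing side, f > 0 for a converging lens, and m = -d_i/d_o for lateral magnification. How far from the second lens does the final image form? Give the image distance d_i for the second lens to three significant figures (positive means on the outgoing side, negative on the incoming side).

-5.73 cm

First lens: d_i1 = 1/(1/(-7) - 1/17) = -4.958 cm.
With d_i1 < 0 the first image is virtual and lies on the object side; the object distance for lens 2 is d_o2 = 26.5 - (-4.958) = 31.458 cm.
Second lens: d_i2 = 1/(1/(-7) - 1/(31.458)) = -5.726 cm.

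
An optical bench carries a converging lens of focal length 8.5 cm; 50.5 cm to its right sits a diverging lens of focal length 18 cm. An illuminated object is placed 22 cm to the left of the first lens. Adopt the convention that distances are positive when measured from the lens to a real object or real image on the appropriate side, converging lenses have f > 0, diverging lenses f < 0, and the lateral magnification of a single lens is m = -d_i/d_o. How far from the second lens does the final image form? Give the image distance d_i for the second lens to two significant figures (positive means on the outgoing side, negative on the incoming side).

Applying the thin-lens equation to the first lens, 1/8.5 = 1/22 + 1/d_i1, which gives d_i1 = 13.852 cm.
That image sits 36.648 cm in front of the second lens, so d_o2 = 36.648 cm.
Applying the thin-lens equation again with f_2 = -18 cm and d_o2 = 36.648 cm gives d_i2 = -12.071 cm.

-12 cm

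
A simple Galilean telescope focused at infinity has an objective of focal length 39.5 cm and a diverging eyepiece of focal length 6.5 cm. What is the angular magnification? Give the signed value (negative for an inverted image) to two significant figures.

6.1

M = -f_obj/f_eye = -39.5/(-6.5) = 6.077.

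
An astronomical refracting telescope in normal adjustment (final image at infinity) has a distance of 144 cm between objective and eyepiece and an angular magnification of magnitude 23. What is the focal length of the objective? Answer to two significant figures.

In normal adjustment the tube length equals f_obj + f_eye and |M| = f_obj/f_eye.
So f_obj = 23 f_eye and 23 f_eye + f_eye = 144 cm, giving f_eye = 144/24 = 6.000 cm and f_obj = 138.000 cm.

140 cm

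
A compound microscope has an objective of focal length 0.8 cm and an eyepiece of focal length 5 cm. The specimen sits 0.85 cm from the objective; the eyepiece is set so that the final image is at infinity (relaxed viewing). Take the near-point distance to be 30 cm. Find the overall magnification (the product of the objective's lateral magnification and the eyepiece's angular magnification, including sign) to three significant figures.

-96.0

Objective: 1/d_i = 1/f_obj - 1/d_o = 1/0.8 - 1/0.85 = 0.07353 cm^-1, so d_i = 13.600 cm.
m_obj = -d_i/d_o = -13.600/0.85 = -16.000.
Eyepiece angular magnification (image at infinity): M_eye = D/f_e = 30/5 = 6.000.
Overall M = m_obj x M_eye = (-16.000)(6.000) = -96.00.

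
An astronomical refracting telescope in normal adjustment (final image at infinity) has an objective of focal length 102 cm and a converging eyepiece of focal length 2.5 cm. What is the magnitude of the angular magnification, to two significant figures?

41

|M| = f_obj/|f_eye| = 102/2.5 = 40.800.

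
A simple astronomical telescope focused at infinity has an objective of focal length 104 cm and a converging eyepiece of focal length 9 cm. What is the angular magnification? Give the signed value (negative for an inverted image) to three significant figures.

-11.6

M = -f_obj/f_eye = -104/(9) = -11.556.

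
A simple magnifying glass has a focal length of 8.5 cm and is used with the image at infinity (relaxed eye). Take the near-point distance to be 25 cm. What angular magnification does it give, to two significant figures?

2.9

M = D/f = 25/8.5 = 2.941.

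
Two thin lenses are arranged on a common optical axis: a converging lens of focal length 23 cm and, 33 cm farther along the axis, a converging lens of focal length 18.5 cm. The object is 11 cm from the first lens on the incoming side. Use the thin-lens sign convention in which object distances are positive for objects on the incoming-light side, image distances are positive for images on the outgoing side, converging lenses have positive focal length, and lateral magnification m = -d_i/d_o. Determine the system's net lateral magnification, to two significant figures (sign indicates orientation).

-1.0

Applying the thin-lens equation to the first lens, 1/23 = 1/11 + 1/d_i1, which gives d_i1 = -21.083 cm.
Its lateral magnification is m_1 = -d_i1/d_o1 = -(-21.083)/11 = 1.9167.
The intermediate image is virtual, 21.083 cm to the left of lens 1, so d_o2 = L - d_i1 = 33 - (-21.083) = 54.083 cm.
Applying the thin-lens equation again with f_2 = 18.5 cm and d_o2 = 54.083 cm gives d_i2 = 28.118 cm.
m_2 = -(28.118)/(54.083) = -0.5199.
The system's lateral magnification is m_1 m_2 = (1.9167)(-0.5199) = -0.9965.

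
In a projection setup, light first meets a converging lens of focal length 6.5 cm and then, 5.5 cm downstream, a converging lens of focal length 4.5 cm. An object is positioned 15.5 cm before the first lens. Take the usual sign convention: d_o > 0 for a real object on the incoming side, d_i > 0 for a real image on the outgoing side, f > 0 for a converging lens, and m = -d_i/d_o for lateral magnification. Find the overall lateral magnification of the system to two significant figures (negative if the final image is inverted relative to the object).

First lens: d_i1 = 1/(1/6.5 - 1/15.5) = 11.194 cm.
m_1 = -(11.194)/15.5 = -0.7222.
This image would form 11.194 cm past lens 1, i.e. 5.694 cm beyond lens 2, so it is a virtual object for lens 2: d_o2 = 5.5 - 11.194 = -5.694 cm.
Second lens: d_i2 = 1/(1/4.5 - 1/(-5.694)) = 2.514 cm.
m_2 = -(2.514)/(-5.694) = 0.4414.
Total m = m_1 x m_2 = (-0.7222)(0.4414) = -0.3188.

-0.32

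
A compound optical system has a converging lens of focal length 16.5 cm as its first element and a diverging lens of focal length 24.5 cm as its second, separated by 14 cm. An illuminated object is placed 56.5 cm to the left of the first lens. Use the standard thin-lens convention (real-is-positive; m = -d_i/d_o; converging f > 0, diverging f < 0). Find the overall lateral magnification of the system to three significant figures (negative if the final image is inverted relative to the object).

Lens 1: 1/d_i1 = 1/f_1 - 1/d_o1 = 1/16.5 - 1/56.5 = 0.04291 cm^-1, so d_i1 = 23.306 cm.
m_1 = -(23.306)/56.5 = -0.4125.
This image would form 23.306 cm past lens 1, i.e. 9.306 cm beyond lens 2, so it is a virtual object for lens 2: d_o2 = 14 - 23.306 = -9.306 cm.
Lens 2: 1/d_i2 = 1/f_2 - 1/d_o2 = 1/(-24.5) - 1/(-9.306) = 0.06664 cm^-1, so d_i2 = 15.006 cm.
m_2 = -(15.006)/(-9.306) = 1.6125.
Overall magnification: m = m_1 m_2 = -0.6652.

-0.665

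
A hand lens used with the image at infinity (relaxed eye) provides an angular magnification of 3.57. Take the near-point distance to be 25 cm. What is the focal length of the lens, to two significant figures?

7.0 cm

For the image at infinity, M = D/f.
f = D/M = 25/3.57 = 7.003 cm.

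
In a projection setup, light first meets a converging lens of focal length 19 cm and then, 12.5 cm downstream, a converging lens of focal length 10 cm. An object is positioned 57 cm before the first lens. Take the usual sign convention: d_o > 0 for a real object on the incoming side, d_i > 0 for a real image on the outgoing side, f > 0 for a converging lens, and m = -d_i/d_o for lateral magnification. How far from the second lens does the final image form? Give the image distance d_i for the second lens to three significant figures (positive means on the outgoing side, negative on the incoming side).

First lens: d_i1 = 1/(1/19 - 1/57) = 28.500 cm.
This image would form 28.500 cm past lens 1, i.e. 16.000 cm beyond lens 2, so it is a virtual object for lens 2: d_o2 = 12.5 - 28.500 = -16.000 cm.
Second lens: d_i2 = 1/(1/10 - 1/(-16.000)) = 6.154 cm.

6.15 cm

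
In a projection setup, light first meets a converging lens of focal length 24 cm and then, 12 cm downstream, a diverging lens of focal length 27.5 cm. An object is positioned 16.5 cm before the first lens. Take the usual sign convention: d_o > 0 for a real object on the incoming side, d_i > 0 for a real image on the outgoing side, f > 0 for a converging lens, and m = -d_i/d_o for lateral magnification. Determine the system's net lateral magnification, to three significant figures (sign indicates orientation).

Lens 1: 1/d_i1 = 1/f_1 - 1/d_o1 = 1/24 - 1/16.5 = -0.01894 cm^-1, so d_i1 = -52.800 cm.
m_1 = -(-52.800)/16.5 = 3.2000.
The intermediate image is virtual, 52.800 cm to the left of lens 1, so d_o2 = L - d_i1 = 12 - (-52.800) = 64.800 cm.
Lens 2: 1/d_i2 = 1/f_2 - 1/d_o2 = 1/(-27.5) - 1/(64.800) = -0.05180 cm^-1, so d_i2 = -19.307 cm.
m_2 = -(-19.307)/(64.800) = 0.2979.
Overall magnification: m = m_1 m_2 = 0.9534.

0.953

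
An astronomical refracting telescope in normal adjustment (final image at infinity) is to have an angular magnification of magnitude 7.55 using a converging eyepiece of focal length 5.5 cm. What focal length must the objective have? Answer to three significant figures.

|M| = f_obj/|f_eye|, so f_obj = |M| x |f_eye| = 7.55 x 5.5 = 41.525 cm.

41.5 cm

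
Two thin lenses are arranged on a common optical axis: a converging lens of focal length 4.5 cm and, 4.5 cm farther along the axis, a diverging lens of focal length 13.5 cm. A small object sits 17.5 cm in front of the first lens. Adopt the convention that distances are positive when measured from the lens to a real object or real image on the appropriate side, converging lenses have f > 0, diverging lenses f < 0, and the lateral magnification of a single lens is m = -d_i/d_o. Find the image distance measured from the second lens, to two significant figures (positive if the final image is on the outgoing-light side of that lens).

1.8 cm

First lens: d_i1 = 1/(1/4.5 - 1/17.5) = 6.058 cm.
This image would form 6.058 cm past lens 1, i.e. 1.558 cm beyond lens 2, so it is a virtual object for lens 2: d_o2 = 4.5 - 6.058 = -1.558 cm.
Second lens: d_i2 = 1/(1/(-13.5) - 1/(-1.558)) = 1.761 cm.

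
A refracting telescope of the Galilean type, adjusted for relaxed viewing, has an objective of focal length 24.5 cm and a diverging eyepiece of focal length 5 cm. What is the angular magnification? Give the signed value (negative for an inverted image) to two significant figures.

4.9

M = -f_obj/f_eye = -24.5/(-5) = 4.900.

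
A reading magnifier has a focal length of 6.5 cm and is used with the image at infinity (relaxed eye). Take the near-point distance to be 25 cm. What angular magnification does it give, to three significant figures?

M = D/f = 25/6.5 = 3.846.

3.85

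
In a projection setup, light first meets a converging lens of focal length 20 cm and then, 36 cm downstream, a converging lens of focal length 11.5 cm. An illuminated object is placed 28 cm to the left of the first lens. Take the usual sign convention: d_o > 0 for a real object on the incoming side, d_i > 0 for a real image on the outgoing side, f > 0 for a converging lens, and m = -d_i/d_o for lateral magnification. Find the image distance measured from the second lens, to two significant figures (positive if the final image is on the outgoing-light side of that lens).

First lens: d_i1 = 1/(1/20 - 1/28) = 70.000 cm.
This image would form 70.000 cm past lens 1, i.e. 34.000 cm beyond lens 2, so it is a virtual object for lens 2: d_o2 = 36 - 70.000 = -34.000 cm.
Second lens: d_i2 = 1/(1/11.5 - 1/(-34.000)) = 8.593 cm.

8.6 cm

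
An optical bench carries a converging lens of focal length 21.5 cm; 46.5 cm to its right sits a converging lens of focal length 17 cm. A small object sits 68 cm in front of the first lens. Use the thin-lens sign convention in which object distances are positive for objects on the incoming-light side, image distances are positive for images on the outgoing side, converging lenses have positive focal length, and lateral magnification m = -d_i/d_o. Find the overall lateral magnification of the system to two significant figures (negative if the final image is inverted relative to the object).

First lens: d_i1 = 1/(1/21.5 - 1/68) = 31.441 cm.
m_1 = -(31.441)/68 = -0.4624.
Object distance for lens 2: d_o2 = 46.5 - 31.441 = 15.059 cm.
Second lens: d_i2 = 1/(1/17 - 1/(15.059)) = -131.903 cm.
m_2 = -(-131.903)/(15.059) = 8.7590.
The system's lateral magnification is m_1 m_2 = (-0.4624)(8.7590) = -4.0499.

-4.0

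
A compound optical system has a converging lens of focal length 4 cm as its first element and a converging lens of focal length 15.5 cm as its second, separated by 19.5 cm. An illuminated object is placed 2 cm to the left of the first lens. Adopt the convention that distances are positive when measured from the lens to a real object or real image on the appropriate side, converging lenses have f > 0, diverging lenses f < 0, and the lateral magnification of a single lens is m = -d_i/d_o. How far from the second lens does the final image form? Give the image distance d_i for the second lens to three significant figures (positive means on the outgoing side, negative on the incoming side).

45.5 cm

First lens: d_i1 = 1/(1/4 - 1/2) = -4.000 cm.
The intermediate image is virtual, 4.000 cm to the left of lens 1, so d_o2 = L - d_i1 = 19.5 - (-4.000) = 23.500 cm.
Second lens: d_i2 = 1/(1/15.5 - 1/(23.500)) = 45.531 cm.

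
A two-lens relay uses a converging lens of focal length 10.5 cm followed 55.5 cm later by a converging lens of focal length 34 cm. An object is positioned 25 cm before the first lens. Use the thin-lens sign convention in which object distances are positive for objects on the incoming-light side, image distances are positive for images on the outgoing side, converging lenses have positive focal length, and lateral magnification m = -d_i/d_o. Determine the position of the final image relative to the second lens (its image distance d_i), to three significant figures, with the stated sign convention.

Lens 1: 1/d_i1 = 1/f_1 - 1/d_o1 = 1/10.5 - 1/25 = 0.05524 cm^-1, so d_i1 = 18.103 cm.
That image sits 37.397 cm in front of the second lens, so d_o2 = 37.397 cm.
Lens 2: 1/d_i2 = 1/f_2 - 1/d_o2 = 1/34 - 1/(37.397) = 0.00267 cm^-1, so d_i2 = 374.345 cm.

374 cm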